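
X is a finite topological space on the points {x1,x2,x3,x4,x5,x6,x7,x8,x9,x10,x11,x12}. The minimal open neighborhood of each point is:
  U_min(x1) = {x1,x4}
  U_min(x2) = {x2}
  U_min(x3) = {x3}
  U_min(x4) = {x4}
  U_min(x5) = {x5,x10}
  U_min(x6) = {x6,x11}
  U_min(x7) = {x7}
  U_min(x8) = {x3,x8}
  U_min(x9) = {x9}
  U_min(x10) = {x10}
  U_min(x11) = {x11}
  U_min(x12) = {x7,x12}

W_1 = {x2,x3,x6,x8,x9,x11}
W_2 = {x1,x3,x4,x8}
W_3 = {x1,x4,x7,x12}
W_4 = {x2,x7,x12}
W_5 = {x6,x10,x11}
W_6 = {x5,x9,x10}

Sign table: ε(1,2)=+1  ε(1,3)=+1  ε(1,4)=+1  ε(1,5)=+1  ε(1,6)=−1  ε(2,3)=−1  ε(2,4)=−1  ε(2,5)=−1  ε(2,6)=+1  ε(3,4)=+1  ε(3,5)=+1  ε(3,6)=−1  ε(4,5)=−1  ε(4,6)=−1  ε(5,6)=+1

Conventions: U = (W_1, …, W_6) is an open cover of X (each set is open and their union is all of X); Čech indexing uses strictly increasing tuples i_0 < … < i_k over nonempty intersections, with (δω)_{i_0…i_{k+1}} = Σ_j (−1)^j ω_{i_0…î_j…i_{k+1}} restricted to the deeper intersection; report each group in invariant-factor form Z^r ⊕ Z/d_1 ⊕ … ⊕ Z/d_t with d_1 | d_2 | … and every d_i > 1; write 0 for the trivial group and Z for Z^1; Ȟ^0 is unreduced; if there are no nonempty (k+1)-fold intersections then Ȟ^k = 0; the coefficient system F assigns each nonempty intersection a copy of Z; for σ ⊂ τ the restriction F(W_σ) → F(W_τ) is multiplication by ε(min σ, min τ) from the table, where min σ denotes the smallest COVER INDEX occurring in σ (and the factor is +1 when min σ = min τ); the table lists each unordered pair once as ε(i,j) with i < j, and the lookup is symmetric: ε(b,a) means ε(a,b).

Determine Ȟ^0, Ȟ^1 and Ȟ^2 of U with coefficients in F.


intersection data:
  W12={x3,x8} W14={x2} W15={x6,x11} W16={x9} W23={x1,x4} W34={x7,x12} W56={x10}
C dims 6,7; δ0: rk 6, SNF 1^5·2
Ȟ^0 = (6 − 6) − 0 = 0, so Ȟ^0 ≅ 0
Ȟ^1 = (7 − 0) − 6 = 1 plus torsion [2], so Ȟ^1 ≅ Z ⊕ Z/2
Ȟ^2 = (0 − 0) − 0 = 0, so Ȟ^2 ≅ 0

Ȟ^0 = 0, Ȟ^1 = Z ⊕ Z/2, Ȟ^2 = 0


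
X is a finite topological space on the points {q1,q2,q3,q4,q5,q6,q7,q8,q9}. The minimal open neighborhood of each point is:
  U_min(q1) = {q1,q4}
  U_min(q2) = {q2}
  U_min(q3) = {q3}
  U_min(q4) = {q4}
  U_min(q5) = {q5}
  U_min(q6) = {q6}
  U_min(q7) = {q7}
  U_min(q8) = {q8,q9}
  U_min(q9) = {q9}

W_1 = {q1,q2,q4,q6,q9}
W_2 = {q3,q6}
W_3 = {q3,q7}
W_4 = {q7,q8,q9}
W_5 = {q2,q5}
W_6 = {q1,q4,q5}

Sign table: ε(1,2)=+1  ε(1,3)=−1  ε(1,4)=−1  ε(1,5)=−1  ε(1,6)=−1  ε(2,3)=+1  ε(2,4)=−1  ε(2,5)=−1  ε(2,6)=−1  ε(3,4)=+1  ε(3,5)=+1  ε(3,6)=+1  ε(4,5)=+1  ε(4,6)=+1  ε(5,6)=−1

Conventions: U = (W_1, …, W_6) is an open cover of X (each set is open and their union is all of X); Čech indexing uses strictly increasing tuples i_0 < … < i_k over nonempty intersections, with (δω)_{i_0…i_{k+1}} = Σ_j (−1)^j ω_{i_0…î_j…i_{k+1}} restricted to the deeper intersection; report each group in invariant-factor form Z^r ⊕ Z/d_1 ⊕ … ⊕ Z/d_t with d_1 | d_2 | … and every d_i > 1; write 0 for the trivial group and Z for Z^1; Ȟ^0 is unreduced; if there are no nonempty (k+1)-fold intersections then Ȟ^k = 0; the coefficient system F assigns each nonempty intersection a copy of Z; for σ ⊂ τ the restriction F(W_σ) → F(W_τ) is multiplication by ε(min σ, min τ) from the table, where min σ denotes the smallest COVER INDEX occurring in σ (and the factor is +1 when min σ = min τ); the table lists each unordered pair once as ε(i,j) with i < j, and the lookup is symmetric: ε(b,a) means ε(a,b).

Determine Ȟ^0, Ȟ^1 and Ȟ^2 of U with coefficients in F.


nonempty intersections:
  W12={q6} W14={q9} W15={q2} W16={q1,q4} W23={q3} W34={q7} W56={q5}
C dims 6,7; δ0: rk 6, SNF 1^5·2
Ȟ^0: (6−6)−0=0 ⇒ 0
Ȟ^1: (7−0)−6=1 plus torsion [2] ⇒ Z ⊕ Z/2
Ȟ^2: (0−0)−0=0 ⇒ 0

Ȟ^0(U;F) ≅ 0, Ȟ^1(U;F) ≅ Z ⊕ Z/2 and Ȟ^2(U;F) ≅ 0


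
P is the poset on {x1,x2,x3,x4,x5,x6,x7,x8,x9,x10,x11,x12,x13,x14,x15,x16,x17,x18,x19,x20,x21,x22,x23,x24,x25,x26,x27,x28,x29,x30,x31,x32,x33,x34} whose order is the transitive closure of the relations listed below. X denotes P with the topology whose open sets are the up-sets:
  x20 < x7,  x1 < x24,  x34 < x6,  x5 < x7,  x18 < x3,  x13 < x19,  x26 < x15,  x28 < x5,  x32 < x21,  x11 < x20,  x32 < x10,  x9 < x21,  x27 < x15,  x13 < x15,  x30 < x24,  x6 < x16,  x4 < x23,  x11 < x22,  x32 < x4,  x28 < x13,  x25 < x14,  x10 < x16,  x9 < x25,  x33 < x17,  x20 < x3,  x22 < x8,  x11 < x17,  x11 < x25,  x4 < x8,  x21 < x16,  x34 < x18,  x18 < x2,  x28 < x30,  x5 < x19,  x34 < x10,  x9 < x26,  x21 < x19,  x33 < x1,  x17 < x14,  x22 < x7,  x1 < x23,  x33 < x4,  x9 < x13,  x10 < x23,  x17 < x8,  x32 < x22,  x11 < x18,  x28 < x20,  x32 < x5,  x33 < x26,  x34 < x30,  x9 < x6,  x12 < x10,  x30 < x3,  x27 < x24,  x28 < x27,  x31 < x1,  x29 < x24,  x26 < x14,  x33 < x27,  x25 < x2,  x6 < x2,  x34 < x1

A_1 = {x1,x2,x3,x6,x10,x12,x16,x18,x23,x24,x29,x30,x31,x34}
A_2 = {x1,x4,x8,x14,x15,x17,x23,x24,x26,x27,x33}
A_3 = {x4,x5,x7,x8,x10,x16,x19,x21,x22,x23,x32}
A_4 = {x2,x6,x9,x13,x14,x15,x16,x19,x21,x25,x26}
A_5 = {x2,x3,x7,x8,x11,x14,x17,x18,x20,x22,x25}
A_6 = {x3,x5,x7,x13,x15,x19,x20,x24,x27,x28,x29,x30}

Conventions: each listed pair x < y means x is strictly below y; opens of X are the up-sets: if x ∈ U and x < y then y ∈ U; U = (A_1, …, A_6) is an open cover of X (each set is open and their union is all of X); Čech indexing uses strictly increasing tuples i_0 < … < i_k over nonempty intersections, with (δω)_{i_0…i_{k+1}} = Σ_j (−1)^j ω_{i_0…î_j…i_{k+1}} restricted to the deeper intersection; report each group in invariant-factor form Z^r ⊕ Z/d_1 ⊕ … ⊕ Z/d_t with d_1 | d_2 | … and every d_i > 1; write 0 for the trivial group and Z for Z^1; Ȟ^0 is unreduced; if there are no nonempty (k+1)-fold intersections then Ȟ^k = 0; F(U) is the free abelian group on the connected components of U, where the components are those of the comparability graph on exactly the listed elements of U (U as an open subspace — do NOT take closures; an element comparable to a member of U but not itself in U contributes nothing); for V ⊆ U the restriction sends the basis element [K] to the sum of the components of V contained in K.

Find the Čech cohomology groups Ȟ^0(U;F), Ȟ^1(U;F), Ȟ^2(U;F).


Ȟ^0(U;F) ≅ Z, Ȟ^1(U;F) ≅ 0 and Ȟ^2(U;F) ≅ Z/2

nonempty intersections:
  A12={x1,x23,x24} A13={x10,x16,x23} A14={x2,x6,x16} A15={x2,x3,x18} A16={x3,x24,x29,x30} A23={x4,x8,x23} A24={x14,x15,x26} A25={x8,x14,x17} A26={x15,x24,x27} A34={x16,x19,x21} A35={x7,x8,x22} A36={x5,x7,x19} A45={x2,x14,x25} A46={x13,x15,x19} A56={x3,x7,x20}
  A123={x23} A126={x24} A134={x16} A145={x2} A156={x3} A235={x8} A245={x14} A246={x15} A346={x19} A356={x7}
components per intersection:
  A1: {x1,x2,x3,x6,x10,x12,x16,x18,x23,x24,x29,x30,x31,x34}
  A2: {x1,x4,x8,x14,x15,x17,x23,x24,x26,x27,x33}
  A3: {x4,x5,x7,x8,x10,x16,x19,x21,x22,x23,x32}
  A4: {x2,x6,x9,x13,x14,x15,x16,x19,x21,x25,x26}
  A5: {x2,x3,x7,x8,x11,x14,x17,x18,x20,x22,x25}
  A6: {x3,x5,x7,x13,x15,x19,x20,x24,x27,x28,x29,x30}
  A12: {x1,x23,x24}
  A13: {x10,x16,x23}
  A14: {x2,x6,x16}
  A15: {x2,x3,x18}
  A16: {x3,x24,x29,x30}
  A23: {x4,x8,x23}
  A24: {x14,x15,x26}
  A25: {x8,x14,x17}
  A26: {x15,x24,x27}
  A34: {x16,x19,x21}
  A35: {x7,x8,x22}
  A36: {x5,x7,x19}
  A45: {x2,x14,x25}
  A46: {x13,x15,x19}
  A56: {x3,x7,x20}
  A123: {x23}
  A126: {x24}
  A134: {x16}
  A145: {x2}
  A156: {x3}
  A235: {x8}
  A245: {x14}
  A246: {x15}
  A346: {x19}
  A356: {x7}
C dims 6,15,10; δ0: rk 5, SNF 1^5; δ1: rk 10, SNF 1^9·2
Ȟ^0: (6−5)−0=1 ⇒ Z
Ȟ^1: (15−10)−5=0 ⇒ 0
Ȟ^2: (10−0)−10=0 plus torsion [2] ⇒ Z/2


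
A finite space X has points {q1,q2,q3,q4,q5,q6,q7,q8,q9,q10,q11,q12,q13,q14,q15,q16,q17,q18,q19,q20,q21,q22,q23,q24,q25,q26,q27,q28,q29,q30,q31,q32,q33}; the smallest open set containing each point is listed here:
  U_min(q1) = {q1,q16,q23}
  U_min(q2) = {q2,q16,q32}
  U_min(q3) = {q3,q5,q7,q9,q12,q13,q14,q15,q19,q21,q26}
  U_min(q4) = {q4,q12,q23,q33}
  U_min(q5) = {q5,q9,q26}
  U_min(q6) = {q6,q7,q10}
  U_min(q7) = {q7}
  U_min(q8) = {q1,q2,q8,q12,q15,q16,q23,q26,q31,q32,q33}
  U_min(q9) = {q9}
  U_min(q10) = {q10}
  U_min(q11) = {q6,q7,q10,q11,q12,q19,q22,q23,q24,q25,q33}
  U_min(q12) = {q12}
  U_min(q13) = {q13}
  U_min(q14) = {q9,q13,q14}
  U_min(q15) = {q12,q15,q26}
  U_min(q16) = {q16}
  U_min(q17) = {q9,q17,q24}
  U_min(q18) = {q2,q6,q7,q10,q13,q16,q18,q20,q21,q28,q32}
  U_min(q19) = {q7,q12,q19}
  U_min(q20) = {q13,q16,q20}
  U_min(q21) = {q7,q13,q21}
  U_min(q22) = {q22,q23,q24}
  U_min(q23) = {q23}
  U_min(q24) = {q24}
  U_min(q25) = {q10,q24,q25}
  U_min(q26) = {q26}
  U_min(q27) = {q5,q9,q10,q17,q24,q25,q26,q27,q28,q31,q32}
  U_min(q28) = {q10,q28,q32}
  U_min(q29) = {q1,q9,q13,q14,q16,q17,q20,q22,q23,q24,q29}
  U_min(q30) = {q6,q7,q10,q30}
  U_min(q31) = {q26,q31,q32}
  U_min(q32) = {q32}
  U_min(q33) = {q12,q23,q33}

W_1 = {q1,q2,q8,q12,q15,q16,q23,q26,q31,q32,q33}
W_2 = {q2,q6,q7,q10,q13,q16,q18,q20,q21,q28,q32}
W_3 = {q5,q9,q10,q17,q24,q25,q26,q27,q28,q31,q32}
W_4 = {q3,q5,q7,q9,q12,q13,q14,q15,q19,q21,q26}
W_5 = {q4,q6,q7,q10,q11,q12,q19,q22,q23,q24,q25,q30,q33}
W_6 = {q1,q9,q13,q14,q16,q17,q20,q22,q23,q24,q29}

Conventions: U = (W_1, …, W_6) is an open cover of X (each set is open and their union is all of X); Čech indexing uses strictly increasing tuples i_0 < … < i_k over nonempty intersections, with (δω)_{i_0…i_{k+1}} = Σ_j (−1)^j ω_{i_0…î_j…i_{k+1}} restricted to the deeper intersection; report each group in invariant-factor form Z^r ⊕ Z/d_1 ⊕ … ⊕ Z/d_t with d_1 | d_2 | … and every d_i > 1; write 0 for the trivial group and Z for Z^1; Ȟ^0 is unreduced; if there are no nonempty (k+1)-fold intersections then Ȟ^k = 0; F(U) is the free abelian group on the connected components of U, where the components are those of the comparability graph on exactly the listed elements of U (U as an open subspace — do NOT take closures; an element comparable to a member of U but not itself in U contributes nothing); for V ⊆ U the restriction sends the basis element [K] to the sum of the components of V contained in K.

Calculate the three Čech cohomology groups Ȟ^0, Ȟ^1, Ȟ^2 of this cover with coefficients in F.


Ȟ^0 = Z,  Ȟ^1 = 0,  Ȟ^2 = Z/2

nerve of the cover:
  W12={q2,q16,q32} W13={q26,q31,q32} W14={q12,q15,q26} W15={q12,q23,q33} W16={q1,q16,q23} W23={q10,q28,q32} W24={q7,q13,q21} W25={q6,q7,q10} W26={q13,q16,q20} W34={q5,q9,q26} W35={q10,q24,q25} W36={q9,q17,q24} W45={q7,q12,q19} W46={q9,q13,q14} W56={q22,q23,q24}
  W123={q32} W126={q16} W134={q26} W145={q12} W156={q23} W235={q10} W245={q7} W246={q13} W346={q9} W356={q24}
components per intersection:
  W1: {q1,q2,q8,q12,q15,q16,q23,q26,q31,q32,q33}
  W2: {q2,q6,q7,q10,q13,q16,q18,q20,q21,q28,q32}
  W3: {q5,q9,q10,q17,q24,q25,q26,q27,q28,q31,q32}
  W4: {q3,q5,q7,q9,q12,q13,q14,q15,q19,q21,q26}
  W5: {q4,q6,q7,q10,q11,q12,q19,q22,q23,q24,q25,q30,q33}
  W6: {q1,q9,q13,q14,q16,q17,q20,q22,q23,q24,q29}
  W12: {q2,q16,q32}
  W13: {q26,q31,q32}
  W14: {q12,q15,q26}
  W15: {q12,q23,q33}
  W16: {q1,q16,q23}
  W23: {q10,q28,q32}
  W24: {q7,q13,q21}
  W25: {q6,q7,q10}
  W26: {q13,q16,q20}
  W34: {q5,q9,q26}
  W35: {q10,q24,q25}
  W36: {q9,q17,q24}
  W45: {q7,q12,q19}
  W46: {q9,q13,q14}
  W56: {q22,q23,q24}
  W123: {q32}
  W126: {q16}
  W134: {q26}
  W145: {q12}
  W156: {q23}
  W235: {q10}
  W245: {q7}
  W246: {q13}
  W346: {q9}
  W356: {q24}
C dims 6,15,10; δ0: rk 5, SNF 1^5; δ1: rk 10, SNF 1^9·2
Ȟ^0 = (6 − 5) − 0 = 1, so Ȟ^0 ≅ Z
Ȟ^1 = (15 − 10) − 5 = 0, so Ȟ^1 ≅ 0
Ȟ^2 = (10 − 0) − 10 = 0 plus torsion [2], so Ȟ^2 ≅ Z/2


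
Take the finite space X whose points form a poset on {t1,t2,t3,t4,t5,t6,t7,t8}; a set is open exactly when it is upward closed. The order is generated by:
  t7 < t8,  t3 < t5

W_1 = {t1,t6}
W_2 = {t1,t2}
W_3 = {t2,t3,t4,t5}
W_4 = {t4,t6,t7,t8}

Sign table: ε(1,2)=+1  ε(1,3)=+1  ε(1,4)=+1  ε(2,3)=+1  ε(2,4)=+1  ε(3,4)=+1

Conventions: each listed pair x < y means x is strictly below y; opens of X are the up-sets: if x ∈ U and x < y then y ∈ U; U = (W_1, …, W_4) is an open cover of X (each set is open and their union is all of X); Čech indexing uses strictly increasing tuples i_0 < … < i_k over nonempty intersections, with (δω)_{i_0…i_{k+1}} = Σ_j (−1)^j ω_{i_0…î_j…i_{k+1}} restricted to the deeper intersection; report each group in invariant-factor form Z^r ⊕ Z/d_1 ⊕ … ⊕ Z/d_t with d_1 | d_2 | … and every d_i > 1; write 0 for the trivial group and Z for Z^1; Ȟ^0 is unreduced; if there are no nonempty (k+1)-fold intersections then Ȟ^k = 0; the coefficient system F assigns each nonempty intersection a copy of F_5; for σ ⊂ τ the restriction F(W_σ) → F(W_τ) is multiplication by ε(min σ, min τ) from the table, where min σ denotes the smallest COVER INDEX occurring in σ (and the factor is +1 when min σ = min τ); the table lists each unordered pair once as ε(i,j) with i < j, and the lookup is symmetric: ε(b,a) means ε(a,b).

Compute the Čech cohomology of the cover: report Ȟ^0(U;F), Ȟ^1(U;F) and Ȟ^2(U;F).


Ȟ^0(U;F) ≅ Z/5; Ȟ^1(U;F) ≅ Z/5; Ȟ^2(U;F) ≅ 0

cover nerve:
  W12={t1} W14={t6} W23={t2} W34={t4}
C dims 4,4; δ0: rk_F5 3
Ȟ^0: (4−3)−0=1 ⇒ Z/5
Ȟ^1: (4−0)−3=1 ⇒ Z/5
Ȟ^2: (0−0)−0=0 ⇒ 0


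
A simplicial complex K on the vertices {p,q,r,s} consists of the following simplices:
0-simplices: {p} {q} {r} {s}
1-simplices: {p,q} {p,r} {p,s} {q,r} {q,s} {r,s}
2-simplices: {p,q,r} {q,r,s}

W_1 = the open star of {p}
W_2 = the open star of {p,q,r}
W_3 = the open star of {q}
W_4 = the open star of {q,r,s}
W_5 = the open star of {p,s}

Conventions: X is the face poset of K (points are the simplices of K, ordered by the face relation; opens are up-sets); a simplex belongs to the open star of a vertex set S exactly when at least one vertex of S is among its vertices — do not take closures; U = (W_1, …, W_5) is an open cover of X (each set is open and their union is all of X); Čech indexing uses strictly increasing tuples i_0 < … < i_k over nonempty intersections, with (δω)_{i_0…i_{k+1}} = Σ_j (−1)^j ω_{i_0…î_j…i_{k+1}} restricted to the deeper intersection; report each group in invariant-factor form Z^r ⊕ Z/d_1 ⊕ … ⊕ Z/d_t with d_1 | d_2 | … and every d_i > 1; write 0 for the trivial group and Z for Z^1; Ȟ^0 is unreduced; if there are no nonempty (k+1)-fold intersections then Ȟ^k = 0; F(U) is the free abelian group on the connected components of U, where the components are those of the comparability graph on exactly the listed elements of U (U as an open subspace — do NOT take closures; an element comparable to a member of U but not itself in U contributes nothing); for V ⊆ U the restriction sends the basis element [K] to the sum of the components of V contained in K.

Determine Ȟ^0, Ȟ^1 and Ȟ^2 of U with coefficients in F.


Ȟ^0 ≅ Z,  Ȟ^1 ≅ Z,  Ȟ^2 ≅ 0

nerve of the cover:
  W1={{p},{p,q},{p,r},{p,s},{p,q,r}} W2={{p},{q},{r},{p,q},{p,r},{p,s},{q,r},{q,s},{r,s},{p,q,r},{q,r,s}} W3={{q},{p,q},{q,r},{q,s},{p,q,r},{q,r,s}} W4={{q},{r},{s},{p,q},{p,r},{p,s},{q,r},{q,s},{r,s},{p,q,r},{q,r,s}} W5={{p},{s},{p,q},{p,r},{p,s},{q,s},{r,s},{p,q,r},{q,r,s}}
  W12={{p},{p,q},{p,r},{p,s},{p,q,r}} W13={{p,q},{p,q,r}} W14={{p,q},{p,r},{p,s},{p,q,r}} W15={{p},{p,q},{p,r},{p,s},{p,q,r}} W23={{q},{p,q},{q,r},{q,s},{p,q,r},{q,r,s}} W24={{q},{r},{p,q},{p,r},{p,s},{q,r},{q,s},{r,s},{p,q,r},{q,r,s}} W25={{p},{p,q},{p,r},{p,s},{q,s},{r,s},{p,q,r},{q,r,s}} W34={{q},{p,q},{q,r},{q,s},{p,q,r},{q,r,s}} W35={{p,q},{q,s},{p,q,r},{q,r,s}} W45={{s},{p,q},{p,r},{p,s},{q,s},{r,s},{p,q,r},{q,r,s}}
  W123={{p,q},{p,q,r}} W124={{p,q},{p,r},{p,s},{p,q,r}} W125={{p},{p,q},{p,r},{p,s},{p,q,r}} W134={{p,q},{p,q,r}} W135={{p,q},{p,q,r}} W145={{p,q},{p,r},{p,s},{p,q,r}} W234={{q},{p,q},{q,r},{q,s},{p,q,r},{q,r,s}} W235={{p,q},{q,s},{p,q,r},{q,r,s}} W245={{p,q},{p,r},{p,s},{q,s},{r,s},{p,q,r},{q,r,s}} W345={{p,q},{q,s},{p,q,r},{q,r,s}}
  W1234={{p,q},{p,q,r}} W1235={{p,q},{p,q,r}} W1245={{p,q},{p,r},{p,s},{p,q,r}} W1345={{p,q},{p,q,r}} W2345={{p,q},{q,s},{p,q,r},{q,r,s}}
  W12345={{p,q},{p,q,r}}
components per intersection:
  W1: {{p},{p,q},{p,r},{p,s},{p,q,r}}
  W2: {{p},{q},{r},{p,q},{p,r},{p,s},{q,r},{q,s},{r,s},{p,q,r},{q,r,s}}
  W3: {{q},{p,q},{q,r},{q,s},{p,q,r},{q,r,s}}
  W4: {{q},{r},{s},{p,q},{p,r},{p,s},{q,r},{q,s},{r,s},{p,q,r},{q,r,s}}
  W5: {{p},{s},{p,q},{p,r},{p,s},{q,s},{r,s},{p,q,r},{q,r,s}}
  W12: {{p},{p,q},{p,r},{p,s},{p,q,r}}
  W13: {{p,q},{p,q,r}}
  W14: {{p,q},{p,r},{p,q,r}} {{p,s}}
  W15: {{p},{p,q},{p,r},{p,s},{p,q,r}}
  W23: {{q},{p,q},{q,r},{q,s},{p,q,r},{q,r,s}}
  W24: {{q},{r},{p,q},{p,r},{q,r},{q,s},{r,s},{p,q,r},{q,r,s}} {{p,s}}
  W25: {{p},{p,q},{p,r},{p,s},{p,q,r}} {{q,s},{r,s},{q,r,s}}
  W34: {{q},{p,q},{q,r},{q,s},{p,q,r},{q,r,s}}
  W35: {{p,q},{p,q,r}} {{q,s},{q,r,s}}
  W45: {{s},{p,s},{q,s},{r,s},{q,r,s}} {{p,q},{p,r},{p,q,r}}
  W123: {{p,q},{p,q,r}}
  W124: {{p,q},{p,r},{p,q,r}} {{p,s}}
  W125: {{p},{p,q},{p,r},{p,s},{p,q,r}}
  W134: {{p,q},{p,q,r}}
  W135: {{p,q},{p,q,r}}
  W145: {{p,q},{p,r},{p,q,r}} {{p,s}}
  W234: {{q},{p,q},{q,r},{q,s},{p,q,r},{q,r,s}}
  W235: {{p,q},{p,q,r}} {{q,s},{q,r,s}}
  W245: {{p,q},{p,r},{p,q,r}} {{p,s}} {{q,s},{r,s},{q,r,s}}
  W345: {{p,q},{p,q,r}} {{q,s},{q,r,s}}
  W1234: {{p,q},{p,q,r}}
  W1235: {{p,q},{p,q,r}}
  W1245: {{p,q},{p,r},{p,q,r}} {{p,s}}
  W1345: {{p,q},{p,q,r}}
  W2345: {{p,q},{p,q,r}} {{q,s},{q,r,s}}
  W12345: {{p,q},{p,q,r}}
C dims 5,15,16,7; δ0: rk 4, SNF 1^4; δ1: rk 10, SNF 1^10; δ2: rk 6, SNF 1^6
Ȟ^0 = (5 − 4) − 0 = 1, so Ȟ^0 ≅ Z
Ȟ^1 = (15 − 10) − 4 = 1, so Ȟ^1 ≅ Z
Ȟ^2 = (16 − 6) − 10 = 0, so Ȟ^2 ≅ 0


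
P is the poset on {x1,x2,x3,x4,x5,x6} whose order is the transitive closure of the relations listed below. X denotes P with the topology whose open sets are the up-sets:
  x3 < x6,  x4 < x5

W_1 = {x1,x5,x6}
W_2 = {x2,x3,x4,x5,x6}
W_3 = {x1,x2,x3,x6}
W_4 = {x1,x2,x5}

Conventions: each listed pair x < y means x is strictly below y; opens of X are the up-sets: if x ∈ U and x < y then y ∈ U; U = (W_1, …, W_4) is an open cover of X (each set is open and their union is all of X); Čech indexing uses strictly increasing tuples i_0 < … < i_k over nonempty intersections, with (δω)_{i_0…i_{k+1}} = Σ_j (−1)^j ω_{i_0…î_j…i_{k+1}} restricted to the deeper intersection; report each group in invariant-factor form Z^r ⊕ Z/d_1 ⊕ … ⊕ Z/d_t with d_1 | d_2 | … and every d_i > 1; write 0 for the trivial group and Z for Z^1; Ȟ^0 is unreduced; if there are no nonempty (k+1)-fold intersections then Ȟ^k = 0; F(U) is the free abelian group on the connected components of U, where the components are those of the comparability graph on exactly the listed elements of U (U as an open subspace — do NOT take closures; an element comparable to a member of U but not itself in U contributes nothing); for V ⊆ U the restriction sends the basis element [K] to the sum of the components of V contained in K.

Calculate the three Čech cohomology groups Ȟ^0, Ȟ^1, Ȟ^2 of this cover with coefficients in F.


Ȟ^0 ≅ Z^4, Ȟ^1 ≅ 0 and Ȟ^2 ≅ 0

cover nerve:
  W12={x5,x6} W13={x1,x6} W14={x1,x5} W23={x2,x3,x6} W24={x2,x5} W34={x1,x2}
  W123={x6} W124={x5} W134={x1} W234={x2}
components per intersection:
  W1: {x1} {x5} {x6}
  W2: {x2} {x3,x6} {x4,x5}
  W3: {x1} {x2} {x3,x6}
  W4: {x1} {x2} {x5}
  W12: {x5} {x6}
  W13: {x1} {x6}
  W14: {x1} {x5}
  W23: {x2} {x3,x6}
  W24: {x2} {x5}
  W34: {x1} {x2}
  W123: {x6}
  W124: {x5}
  W134: {x1}
  W234: {x2}
C dims 12,12,4; δ0: rk 8, SNF 1^8; δ1: rk 4, SNF 1^4
Ȟ^0: (12−8)−0=4 ⇒ Z^4
Ȟ^1: (12−4)−8=0 ⇒ 0
Ȟ^2: (4−0)−4=0 ⇒ 0


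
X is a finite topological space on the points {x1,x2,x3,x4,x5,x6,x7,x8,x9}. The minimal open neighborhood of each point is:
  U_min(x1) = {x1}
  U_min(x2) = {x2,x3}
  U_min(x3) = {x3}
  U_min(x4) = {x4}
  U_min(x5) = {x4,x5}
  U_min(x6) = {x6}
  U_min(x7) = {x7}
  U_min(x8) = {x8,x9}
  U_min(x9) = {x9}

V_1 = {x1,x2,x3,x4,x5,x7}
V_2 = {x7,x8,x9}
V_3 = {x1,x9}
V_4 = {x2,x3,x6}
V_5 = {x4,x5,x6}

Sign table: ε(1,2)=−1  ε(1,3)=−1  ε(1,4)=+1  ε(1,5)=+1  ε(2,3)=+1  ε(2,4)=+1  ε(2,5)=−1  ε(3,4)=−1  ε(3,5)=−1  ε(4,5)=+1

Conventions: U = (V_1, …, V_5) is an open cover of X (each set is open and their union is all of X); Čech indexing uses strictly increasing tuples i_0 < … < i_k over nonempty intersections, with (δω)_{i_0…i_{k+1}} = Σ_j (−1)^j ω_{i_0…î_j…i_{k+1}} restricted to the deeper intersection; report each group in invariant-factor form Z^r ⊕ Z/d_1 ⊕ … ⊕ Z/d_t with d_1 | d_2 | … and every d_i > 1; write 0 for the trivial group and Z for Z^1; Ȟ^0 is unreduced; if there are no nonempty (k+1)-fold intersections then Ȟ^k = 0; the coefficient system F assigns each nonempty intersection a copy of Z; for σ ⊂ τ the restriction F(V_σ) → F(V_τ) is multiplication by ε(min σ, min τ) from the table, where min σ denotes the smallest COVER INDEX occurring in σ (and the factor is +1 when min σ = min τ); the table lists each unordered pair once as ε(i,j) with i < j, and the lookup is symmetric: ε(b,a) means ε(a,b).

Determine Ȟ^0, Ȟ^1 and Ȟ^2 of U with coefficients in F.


Ȟ^0 = Z; Ȟ^1 = Z^2; Ȟ^2 = 0

intersection data:
  V12={x7} V13={x1} V14={x2,x3} V15={x4,x5} V23={x9} V45={x6}
C dims 5,6; δ0: rk 4, SNF 1^4
Ȟ^0 = (5 − 4) − 0 = 1, so Ȟ^0 ≅ Z
Ȟ^1 = (6 − 0) − 4 = 2, so Ȟ^1 ≅ Z^2
Ȟ^2 = (0 − 0) − 0 = 0, so Ȟ^2 ≅ 0


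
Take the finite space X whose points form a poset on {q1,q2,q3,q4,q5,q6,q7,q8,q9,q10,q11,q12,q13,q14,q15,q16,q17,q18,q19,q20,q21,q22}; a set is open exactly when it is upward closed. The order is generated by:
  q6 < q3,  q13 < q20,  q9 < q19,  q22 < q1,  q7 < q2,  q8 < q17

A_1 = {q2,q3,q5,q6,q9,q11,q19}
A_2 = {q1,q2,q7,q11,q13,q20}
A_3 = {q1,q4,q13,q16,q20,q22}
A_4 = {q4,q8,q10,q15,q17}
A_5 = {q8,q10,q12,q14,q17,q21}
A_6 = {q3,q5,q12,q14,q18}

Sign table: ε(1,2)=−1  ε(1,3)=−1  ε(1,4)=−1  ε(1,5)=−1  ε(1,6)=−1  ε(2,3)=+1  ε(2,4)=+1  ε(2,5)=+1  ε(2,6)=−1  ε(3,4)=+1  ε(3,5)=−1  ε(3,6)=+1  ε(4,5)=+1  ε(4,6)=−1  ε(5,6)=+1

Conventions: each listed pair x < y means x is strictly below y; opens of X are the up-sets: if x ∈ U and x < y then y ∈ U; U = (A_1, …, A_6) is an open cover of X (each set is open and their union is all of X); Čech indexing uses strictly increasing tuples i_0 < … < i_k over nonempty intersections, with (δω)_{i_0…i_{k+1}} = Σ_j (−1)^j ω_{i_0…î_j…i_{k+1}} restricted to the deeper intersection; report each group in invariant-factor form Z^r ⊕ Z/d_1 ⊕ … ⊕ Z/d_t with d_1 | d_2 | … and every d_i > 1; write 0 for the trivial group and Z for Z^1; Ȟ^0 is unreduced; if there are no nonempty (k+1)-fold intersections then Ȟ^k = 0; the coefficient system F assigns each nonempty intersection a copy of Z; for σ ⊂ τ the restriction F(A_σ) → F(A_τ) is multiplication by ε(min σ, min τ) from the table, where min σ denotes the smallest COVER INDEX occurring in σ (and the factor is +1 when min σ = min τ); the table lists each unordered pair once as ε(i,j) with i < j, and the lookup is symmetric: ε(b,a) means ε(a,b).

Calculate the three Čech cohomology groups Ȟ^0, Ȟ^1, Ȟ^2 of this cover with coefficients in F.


Ȟ^0(U;F) ≅ Z, Ȟ^1(U;F) ≅ Z, Ȟ^2(U;F) ≅ 0

cover nerve:
  A12={q2,q11} A16={q3,q5} A23={q1,q13,q20} A34={q4} A45={q8,q10,q17} A56={q12,q14}
C dims 6,6; δ0: rk 5, SNF 1^5
Ȟ^0: (6−5)−0=1 ⇒ Z
Ȟ^1: (6−0)−5=1 ⇒ Z
Ȟ^2: (0−0)−0=0 ⇒ 0


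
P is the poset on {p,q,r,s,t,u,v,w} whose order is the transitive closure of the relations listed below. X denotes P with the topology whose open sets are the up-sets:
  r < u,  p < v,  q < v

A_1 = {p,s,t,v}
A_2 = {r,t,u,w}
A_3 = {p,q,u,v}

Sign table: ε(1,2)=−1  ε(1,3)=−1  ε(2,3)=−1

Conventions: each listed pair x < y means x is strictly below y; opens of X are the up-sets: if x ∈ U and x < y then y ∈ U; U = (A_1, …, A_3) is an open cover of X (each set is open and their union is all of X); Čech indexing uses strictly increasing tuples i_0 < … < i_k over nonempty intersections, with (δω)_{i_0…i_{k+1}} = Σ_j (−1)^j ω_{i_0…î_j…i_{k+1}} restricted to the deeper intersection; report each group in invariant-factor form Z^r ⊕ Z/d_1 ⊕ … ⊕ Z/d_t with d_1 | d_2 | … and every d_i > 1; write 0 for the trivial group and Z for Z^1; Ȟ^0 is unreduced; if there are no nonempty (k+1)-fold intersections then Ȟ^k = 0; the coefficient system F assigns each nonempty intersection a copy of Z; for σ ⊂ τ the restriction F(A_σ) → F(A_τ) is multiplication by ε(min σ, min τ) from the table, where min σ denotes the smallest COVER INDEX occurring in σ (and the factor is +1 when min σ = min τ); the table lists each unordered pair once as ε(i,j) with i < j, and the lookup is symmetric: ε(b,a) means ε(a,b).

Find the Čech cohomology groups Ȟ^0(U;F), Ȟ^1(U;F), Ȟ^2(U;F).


cover nerve:
  A12={t} A13={p,v} A23={u}
C dims 3,3; δ0: rk 3, SNF 1^2·2
Ȟ^0: (3−3)−0=0 ⇒ 0
Ȟ^1: (3−0)−3=0 plus torsion [2] ⇒ Z/2
Ȟ^2: (0−0)−0=0 ⇒ 0

Ȟ^0 ≅ 0; Ȟ^1 ≅ Z/2; Ȟ^2 ≅ 0


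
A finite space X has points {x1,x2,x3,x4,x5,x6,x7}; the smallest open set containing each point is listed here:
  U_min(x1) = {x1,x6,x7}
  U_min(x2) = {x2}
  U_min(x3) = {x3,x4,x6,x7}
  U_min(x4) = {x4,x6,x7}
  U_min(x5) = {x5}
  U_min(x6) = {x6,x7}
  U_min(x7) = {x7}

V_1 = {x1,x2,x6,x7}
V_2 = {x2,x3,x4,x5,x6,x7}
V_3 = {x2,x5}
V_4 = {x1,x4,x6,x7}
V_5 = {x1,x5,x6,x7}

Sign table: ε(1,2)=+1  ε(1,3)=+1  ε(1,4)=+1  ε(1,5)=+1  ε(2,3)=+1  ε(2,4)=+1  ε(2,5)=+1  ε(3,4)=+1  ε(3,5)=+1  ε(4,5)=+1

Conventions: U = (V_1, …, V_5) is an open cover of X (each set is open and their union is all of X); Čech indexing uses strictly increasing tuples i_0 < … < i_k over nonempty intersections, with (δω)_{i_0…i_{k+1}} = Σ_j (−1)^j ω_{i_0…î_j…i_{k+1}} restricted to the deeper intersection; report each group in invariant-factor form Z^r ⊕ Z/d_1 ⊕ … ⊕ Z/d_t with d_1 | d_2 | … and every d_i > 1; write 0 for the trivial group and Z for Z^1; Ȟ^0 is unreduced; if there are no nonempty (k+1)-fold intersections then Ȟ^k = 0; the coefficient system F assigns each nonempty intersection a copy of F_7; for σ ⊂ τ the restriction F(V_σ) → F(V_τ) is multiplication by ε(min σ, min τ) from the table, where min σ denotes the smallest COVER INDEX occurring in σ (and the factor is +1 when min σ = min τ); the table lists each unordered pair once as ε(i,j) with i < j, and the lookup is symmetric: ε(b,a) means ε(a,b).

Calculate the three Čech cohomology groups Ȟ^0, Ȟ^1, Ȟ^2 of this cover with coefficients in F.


Ȟ^0 = Z/7, Ȟ^1 = 0 and Ȟ^2 = 0

nerve simplices:
  V12={x2,x6,x7} V13={x2} V14={x1,x6,x7} V15={x1,x6,x7} V23={x2,x5} V24={x4,x6,x7} V25={x5,x6,x7} V35={x5} V45={x1,x6,x7}
  V123={x2} V124={x6,x7} V125={x6,x7} V145={x1,x6,x7} V235={x5} V245={x6,x7}
  V1245={x6,x7}
C dims 5,9,6,1; δ0: rk_F7 4; δ1: rk_F7 5; δ2: rk_F7 1
degree 0: 5−4−0 = 1 → Ȟ^0 ≅ Z/7
degree 1: 9−5−4 = 0 → Ȟ^1 ≅ 0
degree 2: 6−1−5 = 0 → Ȟ^2 ≅ 0


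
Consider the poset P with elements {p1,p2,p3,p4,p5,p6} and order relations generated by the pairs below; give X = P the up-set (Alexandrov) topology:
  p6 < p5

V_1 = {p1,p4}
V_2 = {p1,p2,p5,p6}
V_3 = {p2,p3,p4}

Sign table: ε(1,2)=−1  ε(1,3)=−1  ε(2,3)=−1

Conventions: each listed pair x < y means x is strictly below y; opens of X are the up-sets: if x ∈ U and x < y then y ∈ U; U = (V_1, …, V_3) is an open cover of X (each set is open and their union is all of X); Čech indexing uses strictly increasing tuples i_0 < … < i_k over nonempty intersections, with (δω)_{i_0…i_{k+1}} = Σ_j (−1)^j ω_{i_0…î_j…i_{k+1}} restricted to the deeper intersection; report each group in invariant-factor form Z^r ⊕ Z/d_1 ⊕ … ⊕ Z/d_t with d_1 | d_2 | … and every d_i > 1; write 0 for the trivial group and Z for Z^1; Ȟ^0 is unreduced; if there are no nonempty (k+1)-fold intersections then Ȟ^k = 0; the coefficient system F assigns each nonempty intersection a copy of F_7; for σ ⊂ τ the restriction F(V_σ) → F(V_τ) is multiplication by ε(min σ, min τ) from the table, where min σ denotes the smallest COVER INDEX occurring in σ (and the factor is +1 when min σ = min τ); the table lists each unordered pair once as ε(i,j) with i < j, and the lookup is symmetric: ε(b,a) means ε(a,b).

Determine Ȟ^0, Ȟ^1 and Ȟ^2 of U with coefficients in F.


nonempty intersections:
  V12={p1} V13={p4} V23={p2}
C dims 3,3; δ0: rk_F7 3
Ȟ^0: (3−3)−0=0 ⇒ 0
Ȟ^1: (3−0)−3=0 ⇒ 0
Ȟ^2: (0−0)−0=0 ⇒ 0

Ȟ^0(U;F) ≅ 0; Ȟ^1(U;F) ≅ 0; Ȟ^2(U;F) ≅ 0


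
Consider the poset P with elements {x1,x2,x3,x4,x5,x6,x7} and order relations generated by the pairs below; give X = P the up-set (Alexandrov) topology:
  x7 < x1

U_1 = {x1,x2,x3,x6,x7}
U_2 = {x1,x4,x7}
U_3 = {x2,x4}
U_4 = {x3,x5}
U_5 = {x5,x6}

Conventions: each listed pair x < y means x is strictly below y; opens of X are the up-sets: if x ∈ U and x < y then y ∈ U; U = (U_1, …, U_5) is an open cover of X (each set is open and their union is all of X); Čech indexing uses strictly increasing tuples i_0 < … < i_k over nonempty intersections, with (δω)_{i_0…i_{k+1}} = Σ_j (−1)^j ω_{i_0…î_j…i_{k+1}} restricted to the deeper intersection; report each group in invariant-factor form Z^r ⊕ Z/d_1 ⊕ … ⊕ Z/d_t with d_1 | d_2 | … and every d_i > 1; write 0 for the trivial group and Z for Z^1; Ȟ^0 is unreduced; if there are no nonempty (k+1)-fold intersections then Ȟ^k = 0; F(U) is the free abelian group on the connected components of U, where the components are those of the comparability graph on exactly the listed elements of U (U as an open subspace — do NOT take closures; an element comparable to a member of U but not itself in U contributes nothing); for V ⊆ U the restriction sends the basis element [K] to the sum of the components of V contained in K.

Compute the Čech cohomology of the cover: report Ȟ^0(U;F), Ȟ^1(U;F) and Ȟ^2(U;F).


Ȟ^0 = Z^6, Ȟ^1 = 0 and Ȟ^2 = 0

nonempty intersections:
  U12={x1,x7} U13={x2} U14={x3} U15={x6} U23={x4} U45={x5}
components per intersection:
  U1: {x1,x7} {x2} {x3} {x6}
  U2: {x1,x7} {x4}
  U3: {x2} {x4}
  U4: {x3} {x5}
  U5: {x5} {x6}
  U12: {x1,x7}
  U13: {x2}
  U14: {x3}
  U15: {x6}
  U23: {x4}
  U45: {x5}
C dims 12,6; δ0: rk 6, SNF 1^6
Ȟ^0: (12−6)−0=6 ⇒ Z^6
Ȟ^1: (6−0)−6=0 ⇒ 0
Ȟ^2: (0−0)−0=0 ⇒ 0


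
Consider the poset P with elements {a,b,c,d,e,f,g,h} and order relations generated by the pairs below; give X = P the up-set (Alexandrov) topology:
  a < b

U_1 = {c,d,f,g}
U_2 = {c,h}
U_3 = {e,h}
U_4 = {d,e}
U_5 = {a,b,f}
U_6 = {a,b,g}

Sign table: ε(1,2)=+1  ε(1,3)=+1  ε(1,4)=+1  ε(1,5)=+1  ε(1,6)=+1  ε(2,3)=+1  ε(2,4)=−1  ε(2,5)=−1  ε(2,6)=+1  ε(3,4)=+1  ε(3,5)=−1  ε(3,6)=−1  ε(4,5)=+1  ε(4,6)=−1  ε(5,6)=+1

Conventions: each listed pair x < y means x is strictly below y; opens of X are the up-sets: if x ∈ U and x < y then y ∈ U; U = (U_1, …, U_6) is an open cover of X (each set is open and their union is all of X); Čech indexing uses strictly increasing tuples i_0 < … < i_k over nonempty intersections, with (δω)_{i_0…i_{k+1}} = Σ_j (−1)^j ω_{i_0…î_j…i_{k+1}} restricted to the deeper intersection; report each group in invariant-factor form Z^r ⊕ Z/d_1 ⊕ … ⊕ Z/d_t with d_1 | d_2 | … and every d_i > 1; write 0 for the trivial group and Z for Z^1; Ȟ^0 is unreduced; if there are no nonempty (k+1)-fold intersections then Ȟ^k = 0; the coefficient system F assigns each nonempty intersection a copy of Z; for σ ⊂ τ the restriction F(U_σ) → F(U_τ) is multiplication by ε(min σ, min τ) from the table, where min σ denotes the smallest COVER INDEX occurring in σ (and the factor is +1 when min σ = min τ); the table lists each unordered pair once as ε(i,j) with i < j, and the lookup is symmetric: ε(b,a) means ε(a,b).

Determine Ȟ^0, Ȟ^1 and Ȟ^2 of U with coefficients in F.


nonempty intersections:
  U12={c} U14={d} U15={f} U16={g} U23={h} U34={e} U56={a,b}
C dims 6,7; δ0: rk 5, SNF 1^5
Ȟ^0: (6−5)−0=1 ⇒ Z
Ȟ^1: (7−0)−5=2 ⇒ Z^2
Ȟ^2: (0−0)−0=0 ⇒ 0

Ȟ^0(U;F) ≅ Z, Ȟ^1(U;F) ≅ Z^2, Ȟ^2(U;F) ≅ 0


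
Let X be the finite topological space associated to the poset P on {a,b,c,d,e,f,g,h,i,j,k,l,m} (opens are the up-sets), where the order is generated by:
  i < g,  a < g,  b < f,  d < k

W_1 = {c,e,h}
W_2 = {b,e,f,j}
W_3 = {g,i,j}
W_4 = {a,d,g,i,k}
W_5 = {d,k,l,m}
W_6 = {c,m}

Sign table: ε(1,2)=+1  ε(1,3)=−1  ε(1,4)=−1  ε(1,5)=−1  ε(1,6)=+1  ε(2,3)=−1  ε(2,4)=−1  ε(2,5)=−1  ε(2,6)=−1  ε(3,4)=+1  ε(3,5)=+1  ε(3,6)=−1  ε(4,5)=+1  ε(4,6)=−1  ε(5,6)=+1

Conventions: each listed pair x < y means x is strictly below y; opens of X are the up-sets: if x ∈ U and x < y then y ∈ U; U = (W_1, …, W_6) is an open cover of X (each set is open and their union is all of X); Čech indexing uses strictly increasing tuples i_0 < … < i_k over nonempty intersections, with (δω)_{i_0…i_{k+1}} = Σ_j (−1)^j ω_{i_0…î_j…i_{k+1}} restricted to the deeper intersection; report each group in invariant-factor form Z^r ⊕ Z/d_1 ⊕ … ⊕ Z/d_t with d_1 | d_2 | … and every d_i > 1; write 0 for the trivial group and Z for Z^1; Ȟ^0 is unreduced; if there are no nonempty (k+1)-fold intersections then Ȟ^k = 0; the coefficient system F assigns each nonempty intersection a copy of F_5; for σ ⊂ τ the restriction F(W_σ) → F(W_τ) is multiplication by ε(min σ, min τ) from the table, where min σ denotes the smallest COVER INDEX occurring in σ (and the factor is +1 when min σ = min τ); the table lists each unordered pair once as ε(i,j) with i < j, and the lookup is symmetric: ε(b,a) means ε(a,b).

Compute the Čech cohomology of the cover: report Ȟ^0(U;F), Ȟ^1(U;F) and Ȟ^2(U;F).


Ȟ^0 = 0; Ȟ^1 = 0; Ȟ^2 = 0

nerve simplices:
  W12={e} W16={c} W23={j} W34={g,i} W45={d,k} W56={m}
C dims 6,6; δ0: rk_F5 6
degree 0: 6−6−0 = 0 → Ȟ^0 ≅ 0
degree 1: 6−0−6 = 0 → Ȟ^1 ≅ 0
degree 2: 0−0−0 = 0 → Ȟ^2 ≅ 0


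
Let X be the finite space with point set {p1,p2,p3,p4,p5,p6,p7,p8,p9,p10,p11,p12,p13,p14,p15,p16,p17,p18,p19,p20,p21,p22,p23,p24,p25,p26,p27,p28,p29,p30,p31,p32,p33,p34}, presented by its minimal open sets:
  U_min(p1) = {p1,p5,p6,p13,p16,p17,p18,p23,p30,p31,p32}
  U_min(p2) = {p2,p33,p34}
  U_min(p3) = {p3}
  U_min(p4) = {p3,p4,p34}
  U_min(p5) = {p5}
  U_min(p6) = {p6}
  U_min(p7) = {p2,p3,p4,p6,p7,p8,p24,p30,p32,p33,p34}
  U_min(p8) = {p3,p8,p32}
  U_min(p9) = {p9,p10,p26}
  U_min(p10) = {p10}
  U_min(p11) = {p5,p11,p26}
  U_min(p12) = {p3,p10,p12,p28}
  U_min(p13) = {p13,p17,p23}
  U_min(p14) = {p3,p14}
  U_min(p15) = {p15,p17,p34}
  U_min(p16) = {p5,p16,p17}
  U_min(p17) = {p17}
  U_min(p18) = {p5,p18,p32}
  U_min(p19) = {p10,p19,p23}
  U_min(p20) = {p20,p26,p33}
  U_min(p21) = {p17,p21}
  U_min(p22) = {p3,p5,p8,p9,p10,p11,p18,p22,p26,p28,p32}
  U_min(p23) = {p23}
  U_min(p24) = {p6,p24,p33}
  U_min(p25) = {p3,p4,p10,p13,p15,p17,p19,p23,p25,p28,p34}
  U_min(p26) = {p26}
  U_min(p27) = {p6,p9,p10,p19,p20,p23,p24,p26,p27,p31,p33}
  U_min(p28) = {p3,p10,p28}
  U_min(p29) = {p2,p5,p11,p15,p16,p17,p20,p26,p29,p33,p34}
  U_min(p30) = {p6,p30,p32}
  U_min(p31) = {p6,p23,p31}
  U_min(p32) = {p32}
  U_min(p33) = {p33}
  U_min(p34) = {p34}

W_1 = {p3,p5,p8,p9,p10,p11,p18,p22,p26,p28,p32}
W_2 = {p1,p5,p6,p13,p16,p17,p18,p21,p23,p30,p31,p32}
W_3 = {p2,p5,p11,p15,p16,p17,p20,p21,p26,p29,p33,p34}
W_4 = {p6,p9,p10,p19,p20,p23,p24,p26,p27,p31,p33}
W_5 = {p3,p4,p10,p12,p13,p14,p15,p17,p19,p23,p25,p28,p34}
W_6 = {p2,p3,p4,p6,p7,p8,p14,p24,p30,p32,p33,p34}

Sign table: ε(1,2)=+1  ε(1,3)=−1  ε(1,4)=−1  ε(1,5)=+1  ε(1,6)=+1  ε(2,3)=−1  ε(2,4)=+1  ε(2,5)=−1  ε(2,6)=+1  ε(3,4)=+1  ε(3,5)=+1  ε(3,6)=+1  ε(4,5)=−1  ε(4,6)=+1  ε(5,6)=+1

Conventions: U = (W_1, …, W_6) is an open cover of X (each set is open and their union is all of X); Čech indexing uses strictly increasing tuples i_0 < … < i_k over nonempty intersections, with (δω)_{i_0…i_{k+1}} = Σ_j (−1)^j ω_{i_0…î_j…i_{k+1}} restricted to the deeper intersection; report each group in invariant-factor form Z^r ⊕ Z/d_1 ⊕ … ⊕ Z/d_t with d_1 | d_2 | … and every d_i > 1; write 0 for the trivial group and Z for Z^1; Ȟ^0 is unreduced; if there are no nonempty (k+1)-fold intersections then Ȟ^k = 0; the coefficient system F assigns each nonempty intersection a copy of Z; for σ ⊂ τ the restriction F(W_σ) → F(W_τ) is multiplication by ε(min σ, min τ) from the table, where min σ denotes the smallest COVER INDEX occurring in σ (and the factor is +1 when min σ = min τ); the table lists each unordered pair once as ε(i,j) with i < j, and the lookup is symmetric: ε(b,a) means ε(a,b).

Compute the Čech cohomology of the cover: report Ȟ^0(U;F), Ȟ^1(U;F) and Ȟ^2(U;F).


Ȟ^0 ≅ 0, Ȟ^1 ≅ Z/2, Ȟ^2 ≅ Z

nerve simplices:
  W12={p5,p18,p32} W13={p5,p11,p26} W14={p9,p10,p26} W15={p3,p10,p28} W16={p3,p8,p32} W23={p5,p16,p17,p21} W24={p6,p23,p31} W25={p13,p17,p23} W26={p6,p30,p32} W34={p20,p26,p33} W35={p15,p17,p34} W36={p2,p33,p34} W45={p10,p19,p23} W46={p6,p24,p33} W56={p3,p4,p14,p34}
  W123={p5} W126={p32} W134={p26} W145={p10} W156={p3} W235={p17} W245={p23} W246={p6} W346={p33} W356={p34}
C dims 6,15,10; δ0: rk 6, SNF 1^5·2; δ1: rk 9, SNF 1^9
degree 0: 6−6−0 = 0 → Ȟ^0 ≅ 0
degree 1: 15−9−6 = 0 plus torsion [2] → Ȟ^1 ≅ Z/2
degree 2: 10−0−9 = 1 → Ȟ^2 ≅ Z


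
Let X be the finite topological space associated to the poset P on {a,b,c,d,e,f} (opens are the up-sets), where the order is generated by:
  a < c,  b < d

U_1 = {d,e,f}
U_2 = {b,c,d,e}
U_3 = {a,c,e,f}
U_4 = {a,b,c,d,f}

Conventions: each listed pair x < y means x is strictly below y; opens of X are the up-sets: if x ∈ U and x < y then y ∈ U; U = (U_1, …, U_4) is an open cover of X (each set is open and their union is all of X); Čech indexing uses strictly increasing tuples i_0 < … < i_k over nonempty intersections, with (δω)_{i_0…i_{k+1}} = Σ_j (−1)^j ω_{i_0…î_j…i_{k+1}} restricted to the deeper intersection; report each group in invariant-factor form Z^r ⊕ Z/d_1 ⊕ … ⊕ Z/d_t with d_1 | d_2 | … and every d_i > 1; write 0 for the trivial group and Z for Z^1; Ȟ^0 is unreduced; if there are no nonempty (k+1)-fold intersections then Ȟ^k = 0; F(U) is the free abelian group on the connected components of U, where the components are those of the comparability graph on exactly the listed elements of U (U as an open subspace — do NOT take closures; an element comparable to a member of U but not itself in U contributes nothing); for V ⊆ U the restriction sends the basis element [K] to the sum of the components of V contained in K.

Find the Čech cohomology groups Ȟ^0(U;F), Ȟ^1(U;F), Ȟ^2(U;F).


nonempty intersections:
  U12={d,e} U13={e,f} U14={d,f} U23={c,e} U24={b,c,d} U34={a,c,f}
  U123={e} U124={d} U134={f} U234={c}
components per intersection:
  U1: {d} {e} {f}
  U2: {b,d} {c} {e}
  U3: {a,c} {e} {f}
  U4: {a,c} {b,d} {f}
  U12: {d} {e}
  U13: {e} {f}
  U14: {d} {f}
  U23: {c} {e}
  U24: {b,d} {c}
  U34: {a,c} {f}
  U123: {e}
  U124: {d}
  U134: {f}
  U234: {c}
C dims 12,12,4; δ0: rk 8, SNF 1^8; δ1: rk 4, SNF 1^4
Ȟ^0: (12−8)−0=4 ⇒ Z^4
Ȟ^1: (12−4)−8=0 ⇒ 0
Ȟ^2: (4−0)−4=0 ⇒ 0

Ȟ^0 ≅ Z^4; Ȟ^1 ≅ 0; Ȟ^2 ≅ 0


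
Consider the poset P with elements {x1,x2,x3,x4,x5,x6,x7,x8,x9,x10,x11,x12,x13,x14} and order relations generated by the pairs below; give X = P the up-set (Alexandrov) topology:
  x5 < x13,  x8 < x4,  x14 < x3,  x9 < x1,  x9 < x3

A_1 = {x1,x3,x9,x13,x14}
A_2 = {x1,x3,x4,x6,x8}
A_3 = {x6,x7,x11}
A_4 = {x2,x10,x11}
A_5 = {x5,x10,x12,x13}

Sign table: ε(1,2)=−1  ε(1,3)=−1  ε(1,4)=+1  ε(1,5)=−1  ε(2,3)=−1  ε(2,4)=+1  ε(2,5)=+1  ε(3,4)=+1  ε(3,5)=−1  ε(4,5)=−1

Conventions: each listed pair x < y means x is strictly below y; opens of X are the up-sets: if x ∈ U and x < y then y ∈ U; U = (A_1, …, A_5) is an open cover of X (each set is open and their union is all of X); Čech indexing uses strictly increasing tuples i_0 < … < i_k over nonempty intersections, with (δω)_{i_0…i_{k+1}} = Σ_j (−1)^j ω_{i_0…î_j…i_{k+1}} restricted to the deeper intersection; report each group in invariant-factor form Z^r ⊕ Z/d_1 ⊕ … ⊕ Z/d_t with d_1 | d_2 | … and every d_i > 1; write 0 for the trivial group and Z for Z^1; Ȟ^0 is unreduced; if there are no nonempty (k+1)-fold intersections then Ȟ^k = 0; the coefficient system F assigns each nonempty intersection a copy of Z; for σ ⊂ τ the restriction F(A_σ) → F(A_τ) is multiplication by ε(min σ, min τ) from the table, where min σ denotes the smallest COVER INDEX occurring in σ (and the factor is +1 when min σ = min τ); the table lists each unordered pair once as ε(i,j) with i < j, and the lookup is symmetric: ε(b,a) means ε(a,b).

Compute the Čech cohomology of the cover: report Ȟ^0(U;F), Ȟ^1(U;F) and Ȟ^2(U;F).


Ȟ^0(U;F) ≅ Z, Ȟ^1(U;F) ≅ Z, Ȟ^2(U;F) ≅ 0

nonempty intersections:
  A12={x1,x3} A15={x13} A23={x6} A34={x11} A45={x10}
C dims 5,5; δ0: rk 4, SNF 1^4
Ȟ^0: (5−4)−0=1 ⇒ Z
Ȟ^1: (5−0)−4=1 ⇒ Z
Ȟ^2: (0−0)−0=0 ⇒ 0
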